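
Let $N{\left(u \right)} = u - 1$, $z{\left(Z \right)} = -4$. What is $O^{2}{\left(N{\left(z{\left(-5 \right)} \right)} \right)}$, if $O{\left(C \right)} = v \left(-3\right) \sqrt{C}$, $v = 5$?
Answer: $-1125$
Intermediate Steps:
$N{\left(u \right)} = -1 + u$ ($N{\left(u \right)} = u - 1 = -1 + u$)
$O{\left(C \right)} = - 15 \sqrt{C}$ ($O{\left(C \right)} = 5 \left(-3\right) \sqrt{C} = - 15 \sqrt{C}$)
$O^{2}{\left(N{\left(z{\left(-5 \right)} \right)} \right)} = \left(- 15 \sqrt{-1 - 4}\right)^{2} = \left(- 15 \sqrt{-5}\right)^{2} = \left(- 15 i \sqrt{5}\right)^{2} = -1125$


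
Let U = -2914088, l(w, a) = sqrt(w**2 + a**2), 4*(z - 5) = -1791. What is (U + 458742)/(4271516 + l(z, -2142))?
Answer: -167808795592576/291933506465031 + 68749688*sqrt(1562185)/291933506465031 ≈ -0.57452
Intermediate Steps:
z = -1771/4 (z = 5 + (1/4)*(-1791) = 5 - 1791/4 = -1771/4 ≈ -442.75)
l(w, a) = sqrt(a**2 + w**2)
(U + 458742)/(4271516 + l(z, -2142)) = (-2914088 + 458742)/(4271516 + sqrt((-2142)**2 + (-1771/4)**2)) = -2455346/(4271516 + sqrt(4588164 + 3136441/16)) = -2455346/(4271516 + sqrt(76547065/16)) = -2455346/(4271516 + 7*sqrt(1562185)/4)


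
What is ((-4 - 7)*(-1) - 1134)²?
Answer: 1261129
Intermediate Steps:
((-4 - 7)*(-1) - 1134)² = (-11*(-1) - 1134)² = (11 - 1134)² = (-1123)² = 1261129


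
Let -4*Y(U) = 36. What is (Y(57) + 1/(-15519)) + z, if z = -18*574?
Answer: -160481980/15519 ≈ -10341.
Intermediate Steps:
Y(U) = -9 (Y(U) = -¼*36 = -9)
z = -10332
(Y(57) + 1/(-15519)) + z = (-9 + 1/(-15519)) - 10332 = (-9 - 1/15519) - 10332 = -139672/15519 - 10332 = -160481980/15519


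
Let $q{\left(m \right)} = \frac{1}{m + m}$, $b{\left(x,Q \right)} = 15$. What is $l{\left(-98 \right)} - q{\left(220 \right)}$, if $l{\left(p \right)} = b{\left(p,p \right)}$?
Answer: $\frac{6599}{440} \approx 14.998$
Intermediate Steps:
$l{\left(p \right)} = 15$
$q{\left(m \right)} = \frac{1}{2 m}$
$l{\left(-98 \right)} - q{\left(220 \right)} = 15 - \frac{1}{2 \cdot 220} = 15 - \frac{1}{2} \cdot \frac{1}{220} = 15 - \frac{1}{440} = \frac{6599}{440}$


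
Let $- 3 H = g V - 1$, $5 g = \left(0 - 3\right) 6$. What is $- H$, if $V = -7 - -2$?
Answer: $\frac{17}{3} \approx 5.6667$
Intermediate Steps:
$V = -5$ ($V = -7 + 2 = -5$)
$g = - \frac{18}{5}$ ($g = \frac{\left(0 - 3\right) 6}{5} = \frac{\left(-3\right) 6}{5} = \frac{1}{5} \left(-18\right) = - \frac{18}{5} \approx -3.6$)
$H = - \frac{17}{3}$ ($H = - \frac{\left(- \frac{18}{5}\right) \left(-5\right) - 1}{3} = - \frac{18 - 1}{3} = \left(- \frac{1}{3}\right) 17 = - \frac{17}{3} \approx -5.6667$)
$- H = \left(-1\right) \left(- \frac{17}{3}\right) = \frac{17}{3}$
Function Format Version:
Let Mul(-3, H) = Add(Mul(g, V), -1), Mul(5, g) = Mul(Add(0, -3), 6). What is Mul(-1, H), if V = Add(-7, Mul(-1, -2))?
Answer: Rational(17, 3) ≈ 5.6667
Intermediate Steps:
V = -5 (V = Add(-7, 2) = -5)
g = Rational(-18, 5) (g = Mul(Rational(1, 5), Mul(Add(0, -3), 6)) = Mul(Rational(1, 5), Mul(-3, 6)) = Mul(Rational(1, 5), -18) = Rational(-18, 5) ≈ -3.6000)
H = Rational(-17, 3) (H = Mul(Rational(-1, 3), Add(Mul(Rational(-18, 5), -5), -1)) = Mul(Rational(-1, 3), Add(18, -1)) = Mul(Rational(-1, 3), 17) = Rational(-17, 3) ≈ -5.6667)
Mul(-1, H) = Mul(-1, Rational(-17, 3)) = Rational(17, 3)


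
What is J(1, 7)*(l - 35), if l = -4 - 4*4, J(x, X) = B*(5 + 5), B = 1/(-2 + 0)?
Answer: 275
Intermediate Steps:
B = -1/2 (B = 1/(-2) = -1/2 ≈ -0.50000)
J(x, X) = -5 (J(x, X) = -(5 + 5)/2 = -1/2*10 = -5)
l = -20 (l = -4 - 16 = -20)
J(1, 7)*(l - 35) = -5*(-20 - 35) = -5*(-55) = 275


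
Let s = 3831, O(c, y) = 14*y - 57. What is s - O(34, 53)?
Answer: 3146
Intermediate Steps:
O(c, y) = -57 + 14*y
s - O(34, 53) = 3831 - (-57 + 14*53) = 3831 - (-57 + 742) = 3831 - 1*685 = 3831 - 685 = 3146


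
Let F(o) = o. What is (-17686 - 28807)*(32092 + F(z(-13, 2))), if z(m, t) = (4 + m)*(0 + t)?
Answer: -1491216482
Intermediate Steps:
z(m, t) = t*(4 + m) (z(m, t) = (4 + m)*t = t*(4 + m))
(-17686 - 28807)*(32092 + F(z(-13, 2))) = (-17686 - 28807)*(32092 + 2*(4 - 13)) = -46493*(32092 + 2*(-9)) = -46493*(32092 - 18) = -46493*32074 = -1491216482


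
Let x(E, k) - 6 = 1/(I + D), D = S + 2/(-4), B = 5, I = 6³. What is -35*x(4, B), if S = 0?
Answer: -90580/431 ≈ -210.16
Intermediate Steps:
I = 216
D = -½ (D = 0 + 2/(-4) = 0 + 2*(-¼) = 0 - ½ = -½ ≈ -0.50000)
x(E, k) = 2588/431 (x(E, k) = 6 + 1/(216 - ½) = 6 + 1/(431/2) = 6 + 2/431 = 2588/431)
-35*x(4, B) = -35*2588/431 = -90580/431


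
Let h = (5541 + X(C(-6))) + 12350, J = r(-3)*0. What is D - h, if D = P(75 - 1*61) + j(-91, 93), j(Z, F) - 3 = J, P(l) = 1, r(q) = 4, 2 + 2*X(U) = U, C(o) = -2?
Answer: -17885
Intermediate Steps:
X(U) = -1 + U/2
J = 0 (J = 4*0 = 0)
h = 17889 (h = (5541 + (-1 + (½)*(-2))) + 12350 = (5541 + (-1 - 1)) + 12350 = (5541 - 2) + 12350 = 5539 + 12350 = 17889)
j(Z, F) = 3 (j(Z, F) = 3 + 0 = 3)
D = 4 (D = 1 + 3 = 4)
D - h = 4 - 1*17889 = 4 - 17889 = -17885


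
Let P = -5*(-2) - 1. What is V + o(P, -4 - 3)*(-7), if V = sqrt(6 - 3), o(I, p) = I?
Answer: -63 + sqrt(3) ≈ -61.268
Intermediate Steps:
P = 9 (P = 10 - 1 = 9)
V = sqrt(3) ≈ 1.7320
V + o(P, -4 - 3)*(-7) = sqrt(3) + 9*(-7) = sqrt(3) - 63 = -63 + sqrt(3)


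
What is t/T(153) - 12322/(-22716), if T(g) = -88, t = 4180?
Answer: -266672/5679 ≈ -46.958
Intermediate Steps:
t/T(153) - 12322/(-22716) = 4180/(-88) - 12322/(-22716) = 4180*(-1/88) - 12322*(-1/22716) = -95/2 + 6161/11358 = -266672/5679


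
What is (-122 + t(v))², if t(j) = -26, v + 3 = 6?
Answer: 21904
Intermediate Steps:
v = 3 (v = -3 + 6 = 3)
(-122 + t(v))² = (-122 - 26)² = (-148)² = 21904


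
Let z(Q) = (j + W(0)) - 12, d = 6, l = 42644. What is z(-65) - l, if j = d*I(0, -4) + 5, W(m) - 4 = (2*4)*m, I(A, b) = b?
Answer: -42671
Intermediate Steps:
W(m) = 4 + 8*m (W(m) = 4 + (2*4)*m = 4 + 8*m)
j = -19 (j = 6*(-4) + 5 = -24 + 5 = -19)
z(Q) = -27 (z(Q) = (-19 + (4 + 8*0)) - 12 = (-19 + (4 + 0)) - 12 = (-19 + 4) - 12 = -15 - 12 = -27)
z(-65) - l = -27 - 1*42644 = -27 - 42644 = -42671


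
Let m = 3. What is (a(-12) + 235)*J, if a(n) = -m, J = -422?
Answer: -97904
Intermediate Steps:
a(n) = -3 (a(n) = -1*3 = -3)
(a(-12) + 235)*J = (-3 + 235)*(-422) = 232*(-422) = -97904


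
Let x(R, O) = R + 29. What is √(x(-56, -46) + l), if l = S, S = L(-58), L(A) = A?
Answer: I*√85 ≈ 9.2195*I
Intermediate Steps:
S = -58
x(R, O) = 29 + R
l = -58
√(x(-56, -46) + l) = √((29 - 56) - 58) = √(-27 - 58) = √(-85) = I*√85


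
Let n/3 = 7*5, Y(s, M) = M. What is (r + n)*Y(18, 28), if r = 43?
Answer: 4144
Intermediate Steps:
n = 105 (n = 3*(7*5) = 3*35 = 105)
(r + n)*Y(18, 28) = (43 + 105)*28 = 148*28 = 4144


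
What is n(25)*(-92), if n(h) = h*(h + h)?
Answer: -115000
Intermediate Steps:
n(h) = 2*h**2 (n(h) = h*(2*h) = 2*h**2)
n(25)*(-92) = (2*25**2)*(-92) = (2*625)*(-92) = 1250*(-92) = -115000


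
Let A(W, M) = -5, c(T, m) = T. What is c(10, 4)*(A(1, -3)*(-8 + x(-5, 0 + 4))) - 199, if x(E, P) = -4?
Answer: 401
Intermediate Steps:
c(10, 4)*(A(1, -3)*(-8 + x(-5, 0 + 4))) - 199 = 10*(-5*(-8 - 4)) - 199 = 10*(-5*(-12)) - 199 = 10*60 - 199 = 600 - 199 = 401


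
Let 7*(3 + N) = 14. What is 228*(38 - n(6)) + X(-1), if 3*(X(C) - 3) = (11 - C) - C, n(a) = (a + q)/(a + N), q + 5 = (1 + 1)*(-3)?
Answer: 26698/3 ≈ 8899.3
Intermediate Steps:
N = -1 (N = -3 + (⅐)*14 = -3 + 2 = -1)
q = -11 (q = -5 + (1 + 1)*(-3) = -5 + 2*(-3) = -5 - 6 = -11)
n(a) = (-11 + a)/(-1 + a) (n(a) = (a - 11)/(a - 1) = (-11 + a)/(-1 + a))
X(C) = 20/3 - 2*C/3 (X(C) = 3 + ((11 - C) - C)/3 = 3 + (11 - 2*C)/3 = 3 + (11/3 - 2*C/3) = 20/3 - 2*C/3)
228*(38 - n(6)) + X(-1) = 228*(38 - (-11 + 6)/(-1 + 6)) + (20/3 - ⅔*(-1)) = 228*(38 - (-5)/5) + (20/3 + ⅔) = 228*(38 - (-5)/5) + 22/3 = 228*(38 - 1*(-1)) + 22/3 = 228*(38 + 1) + 22/3 = 228*39 + 22/3 = 8892 + 22/3 = 26698/3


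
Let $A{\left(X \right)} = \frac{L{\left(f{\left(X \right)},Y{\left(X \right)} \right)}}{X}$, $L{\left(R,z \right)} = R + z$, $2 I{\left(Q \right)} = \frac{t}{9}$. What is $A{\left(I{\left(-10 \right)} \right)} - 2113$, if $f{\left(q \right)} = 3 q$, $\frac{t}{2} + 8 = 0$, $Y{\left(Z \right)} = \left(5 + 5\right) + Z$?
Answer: $- \frac{8481}{4} \approx -2120.3$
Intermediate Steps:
$Y{\left(Z \right)} = 10 + Z$
$t = -16$ ($t = -16 + 2 \cdot 0 = -16 + 0 = -16$)
$I{\left(Q \right)} = - \frac{8}{9}$ ($I{\left(Q \right)} = \frac{\left(-16\right) \frac{1}{9}}{2} = \frac{1}{2} \left(- \frac{16}{9}\right) = - \frac{8}{9}$)
$A{\left(X \right)} = \frac{10 + 4 X}{X}$ ($A{\left(X \right)} = \frac{3 X + \left(10 + X\right)}{X} = \frac{10 + 4 X}{X}$)
$A{\left(I{\left(-10 \right)} \right)} - 2113 = \left(4 + \frac{10}{- \frac{8}{9}}\right) - 2113 = \left(4 + 10 \left(- \frac{9}{8}\right)\right) - 2113 = \left(4 - \frac{45}{4}\right) - 2113 = - \frac{29}{4} - 2113 = - \frac{8481}{4}$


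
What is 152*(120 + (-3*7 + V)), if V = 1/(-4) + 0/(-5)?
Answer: 15010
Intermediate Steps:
V = -¼ (V = 1*(-¼) + 0*(-⅕) = -¼ + 0 = -¼ ≈ -0.25000)
152*(120 + (-3*7 + V)) = 152*(120 + (-3*7 - ¼)) = 152*(120 + (-21 - ¼)) = 152*(120 - 85/4) = 152*(395/4) = 15010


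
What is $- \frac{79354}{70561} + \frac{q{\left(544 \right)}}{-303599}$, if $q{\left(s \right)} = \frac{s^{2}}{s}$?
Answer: $- \frac{24130180230}{21422249039} \approx -1.1264$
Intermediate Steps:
$q{\left(s \right)} = s$
$- \frac{79354}{70561} + \frac{q{\left(544 \right)}}{-303599} = - \frac{79354}{70561} + \frac{544}{-303599} = \left(-79354\right) \frac{1}{70561} + 544 \left(- \frac{1}{303599}\right) = - \frac{79354}{70561} - \frac{544}{303599} = - \frac{24130180230}{21422249039}$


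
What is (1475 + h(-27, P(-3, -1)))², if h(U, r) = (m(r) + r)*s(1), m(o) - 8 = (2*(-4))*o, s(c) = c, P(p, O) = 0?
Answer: 2199289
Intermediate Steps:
m(o) = 8 - 8*o (m(o) = 8 + (2*(-4))*o = 8 - 8*o)
h(U, r) = 8 - 7*r (h(U, r) = ((8 - 8*r) + r)*1 = (8 - 7*r)*1 = 8 - 7*r)
(1475 + h(-27, P(-3, -1)))² = (1475 + (8 - 7*0))² = (1475 + (8 + 0))² = (1475 + 8)² = 1483² = 2199289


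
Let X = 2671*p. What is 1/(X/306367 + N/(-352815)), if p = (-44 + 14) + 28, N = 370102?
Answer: -108090873105/115271777164 ≈ -0.93770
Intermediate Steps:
p = -2 (p = -30 + 28 = -2)
X = -5342 (X = 2671*(-2) = -5342)
1/(X/306367 + N/(-352815)) = 1/(-5342/306367 + 370102/(-352815)) = 1/(-5342*1/306367 + 370102*(-1/352815)) = 1/(-5342/306367 - 370102/352815) = 1/(-115271777164/108090873105) = -108090873105/115271777164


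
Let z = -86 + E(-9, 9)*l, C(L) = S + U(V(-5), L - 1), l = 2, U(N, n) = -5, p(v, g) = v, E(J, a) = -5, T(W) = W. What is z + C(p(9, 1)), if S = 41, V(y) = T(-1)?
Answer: -60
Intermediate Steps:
V(y) = -1
C(L) = 36 (C(L) = 41 - 5 = 36)
z = -96 (z = -86 - 5*2 = -86 - 10 = -96)
z + C(p(9, 1)) = -96 + 36 = -60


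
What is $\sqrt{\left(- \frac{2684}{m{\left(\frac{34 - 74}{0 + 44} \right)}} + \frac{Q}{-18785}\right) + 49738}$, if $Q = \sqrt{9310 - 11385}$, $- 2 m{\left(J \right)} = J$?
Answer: $\frac{\sqrt{53521433030 - 325 i \sqrt{83}}}{1105} \approx 209.36 - 5.7912 \cdot 10^{-6} i$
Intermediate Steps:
$m{\left(J \right)} = - \frac{J}{2}$
$Q = 5 i \sqrt{83}$ ($Q = \sqrt{-2075} = 5 i \sqrt{83} \approx 45.552 i$)
$\sqrt{\left(- \frac{2684}{m{\left(\frac{34 - 74}{0 + 44} \right)}} + \frac{Q}{-18785}\right) + 49738} = \sqrt{\left(- \frac{2684}{\left(- \frac{1}{2}\right) \frac{34 - 74}{0 + 44}} + \frac{5 i \sqrt{83}}{-18785}\right) + 49738} = \sqrt{\left(- \frac{2684}{\left(- \frac{1}{2}\right) \left(- \frac{40}{44}\right)} + 5 i \sqrt{83} \left(- \frac{1}{18785}\right)\right) + 49738} = \sqrt{\left(- \frac{2684}{\left(- \frac{1}{2}\right) \left(\left(-40\right) \frac{1}{44}\right)} - \frac{i \sqrt{83}}{3757}\right) + 49738} = \sqrt{\left(- \frac{2684}{\left(- \frac{1}{2}\right) \left(- \frac{10}{11}\right)} - \frac{i \sqrt{83}}{3757}\right) + 49738} = \sqrt{\left(- \frac{2684}{\frac{5}{11}} - \frac{i \sqrt{83}}{3757}\right) + 49738} = \sqrt{\left(\left(-2684\right) \frac{11}{5} - \frac{i \sqrt{83}}{3757}\right) + 49738} = \sqrt{\left(- \frac{29524}{5} - \frac{i \sqrt{83}}{3757}\right) + 49738} = \sqrt{\frac{219166}{5} - \frac{i \sqrt{83}}{3757}}$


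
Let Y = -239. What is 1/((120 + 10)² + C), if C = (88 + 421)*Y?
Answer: -1/104751 ≈ -9.5464e-6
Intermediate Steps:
C = -121651 (C = (88 + 421)*(-239) = 509*(-239) = -121651)
1/((120 + 10)² + C) = 1/((120 + 10)² - 121651) = 1/(130² - 121651) = 1/(16900 - 121651) = 1/(-104751) = -1/104751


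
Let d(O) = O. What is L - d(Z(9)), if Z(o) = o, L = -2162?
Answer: -2171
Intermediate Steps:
L - d(Z(9)) = -2162 - 1*9 = -2162 - 9 = -2171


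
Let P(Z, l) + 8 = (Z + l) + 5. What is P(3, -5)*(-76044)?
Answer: 380220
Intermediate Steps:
P(Z, l) = -3 + Z + l (P(Z, l) = -8 + ((Z + l) + 5) = -8 + (5 + Z + l) = -3 + Z + l)
P(3, -5)*(-76044) = (-3 + 3 - 5)*(-76044) = -5*(-76044) = 380220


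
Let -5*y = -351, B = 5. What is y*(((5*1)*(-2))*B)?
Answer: -3510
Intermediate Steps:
y = 351/5 (y = -⅕*(-351) = 351/5 ≈ 70.200)
y*(((5*1)*(-2))*B) = 351*(((5*1)*(-2))*5)/5 = 351*((5*(-2))*5)/5 = 351*(-10*5)/5 = (351/5)*(-50) = -3510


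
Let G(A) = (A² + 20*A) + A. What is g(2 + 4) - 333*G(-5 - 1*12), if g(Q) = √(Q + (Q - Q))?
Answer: 22644 + √6 ≈ 22646.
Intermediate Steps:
G(A) = A² + 21*A
g(Q) = √Q (g(Q) = √(Q + 0) = √Q)
g(2 + 4) - 333*G(-5 - 1*12) = √(2 + 4) - 333*(-5 - 1*12)*(21 + (-5 - 1*12)) = √6 - 333*(-5 - 12)*(21 + (-5 - 12)) = √6 - (-5661)*(21 - 17) = √6 - (-5661)*4 = √6 - 333*(-68) = √6 + 22644 = 22644 + √6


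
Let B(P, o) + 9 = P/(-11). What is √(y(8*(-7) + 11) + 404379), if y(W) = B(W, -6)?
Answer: 9*√604065/11 ≈ 635.90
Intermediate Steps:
B(P, o) = -9 - P/11 (B(P, o) = -9 + P/(-11) = -9 + P*(-1/11) = -9 - P/11)
y(W) = -9 - W/11
√(y(8*(-7) + 11) + 404379) = √((-9 - (8*(-7) + 11)/11) + 404379) = √((-9 - (-56 + 11)/11) + 404379) = √((-9 - 1/11*(-45)) + 404379) = √((-9 + 45/11) + 404379) = √(-54/11 + 404379) = √(4448115/11) = 9*√604065/11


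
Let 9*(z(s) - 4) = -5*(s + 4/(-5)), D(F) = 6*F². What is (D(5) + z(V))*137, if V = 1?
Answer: 189745/9 ≈ 21083.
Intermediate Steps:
z(s) = 40/9 - 5*s/9 (z(s) = 4 + (-5*(s + 4/(-5)))/9 = 4 + (-5*(s + 4*(-⅕)))/9 = 4 + (-5*(s - ⅘))/9 = 4 + (-5*(-⅘ + s))/9 = 4 + (4 - 5*s)/9 = 4 + (4/9 - 5*s/9) = 40/9 - 5*s/9)
(D(5) + z(V))*137 = (6*5² + (40/9 - 5/9*1))*137 = (6*25 + (40/9 - 5/9))*137 = (150 + 35/9)*137 = (1385/9)*137 = 189745/9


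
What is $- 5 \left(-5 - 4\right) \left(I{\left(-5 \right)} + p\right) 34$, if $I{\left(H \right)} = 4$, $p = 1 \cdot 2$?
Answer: $9180$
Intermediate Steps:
$p = 2$
$- 5 \left(-5 - 4\right) \left(I{\left(-5 \right)} + p\right) 34 = - 5 \left(-5 - 4\right) \left(4 + 2\right) 34 = - 5 \left(\left(-9\right) 6\right) 34 = \left(-5\right) \left(-54\right) 34 = 270 \cdot 34 = 9180$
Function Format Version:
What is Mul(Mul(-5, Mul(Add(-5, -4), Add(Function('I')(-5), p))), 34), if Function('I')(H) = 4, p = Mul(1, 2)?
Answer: 9180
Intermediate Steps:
p = 2
Mul(Mul(-5, Mul(Add(-5, -4), Add(Function('I')(-5), p))), 34) = Mul(Mul(-5, Mul(Add(-5, -4), Add(4, 2))), 34) = Mul(Mul(-5, Mul(-9, 6)), 34) = Mul(Mul(-5, -54), 34) = Mul(270, 34) = 9180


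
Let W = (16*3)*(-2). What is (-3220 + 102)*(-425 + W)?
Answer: 1624478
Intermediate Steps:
W = -96 (W = 48*(-2) = -96)
(-3220 + 102)*(-425 + W) = (-3220 + 102)*(-425 - 96) = -3118*(-521) = 1624478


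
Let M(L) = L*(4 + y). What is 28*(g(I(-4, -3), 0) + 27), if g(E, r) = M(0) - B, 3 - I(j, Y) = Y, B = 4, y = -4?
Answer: 644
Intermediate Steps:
M(L) = 0 (M(L) = L*(4 - 4) = L*0 = 0)
I(j, Y) = 3 - Y
g(E, r) = -4 (g(E, r) = 0 - 1*4 = 0 - 4 = -4)
28*(g(I(-4, -3), 0) + 27) = 28*(-4 + 27) = 28*23 = 644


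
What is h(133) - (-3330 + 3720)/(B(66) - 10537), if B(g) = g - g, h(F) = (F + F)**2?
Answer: 745556362/10537 ≈ 70756.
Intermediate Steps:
h(F) = 4*F**2 (h(F) = (2*F)**2 = 4*F**2)
B(g) = 0
h(133) - (-3330 + 3720)/(B(66) - 10537) = 4*133**2 - (-3330 + 3720)/(0 - 10537) = 4*17689 - 390/(-10537) = 70756 - 390*(-1)/10537 = 70756 - 1*(-390/10537) = 70756 + 390/10537 = 745556362/10537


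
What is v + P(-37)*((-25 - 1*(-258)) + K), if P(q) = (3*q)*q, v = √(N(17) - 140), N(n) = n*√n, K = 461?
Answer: 2850258 + √(-140 + 17*√17) ≈ 2.8503e+6 + 8.3611*I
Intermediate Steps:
N(n) = n^(3/2)
v = √(-140 + 17*√17) (v = √(17^(3/2) - 140) = √(17*√17 - 140) = √(-140 + 17*√17) ≈ 8.3611*I)
P(q) = 3*q²
v + P(-37)*((-25 - 1*(-258)) + K) = √(-140 + 17*√17) + (3*(-37)²)*((-25 - 1*(-258)) + 461) = √(-140 + 17*√17) + (3*1369)*((-25 + 258) + 461) = √(-140 + 17*√17) + 4107*(233 + 461) = √(-140 + 17*√17) + 4107*694 = √(-140 + 17*√17) + 2850258 = 2850258 + √(-140 + 17*√17)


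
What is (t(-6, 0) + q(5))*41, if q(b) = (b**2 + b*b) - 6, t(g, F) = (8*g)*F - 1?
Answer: 1763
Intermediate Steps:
t(g, F) = -1 + 8*F*g (t(g, F) = 8*F*g - 1 = -1 + 8*F*g)
q(b) = -6 + 2*b**2 (q(b) = (b**2 + b**2) - 6 = 2*b**2 - 6 = -6 + 2*b**2)
(t(-6, 0) + q(5))*41 = ((-1 + 8*0*(-6)) + (-6 + 2*5**2))*41 = ((-1 + 0) + (-6 + 2*25))*41 = (-1 + (-6 + 50))*41 = (-1 + 44)*41 = 43*41 = 1763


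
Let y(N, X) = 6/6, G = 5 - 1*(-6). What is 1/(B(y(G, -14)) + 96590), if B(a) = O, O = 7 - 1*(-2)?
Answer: 1/96599 ≈ 1.0352e-5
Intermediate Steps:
G = 11 (G = 5 + 6 = 11)
y(N, X) = 1 (y(N, X) = 6*(⅙) = 1)
O = 9 (O = 7 + 2 = 9)
B(a) = 9
1/(B(y(G, -14)) + 96590) = 1/(9 + 96590) = 1/96599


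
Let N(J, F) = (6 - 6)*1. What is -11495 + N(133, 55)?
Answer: -11495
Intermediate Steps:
N(J, F) = 0 (N(J, F) = 0*1 = 0)
-11495 + N(133, 55) = -11495 + 0 = -11495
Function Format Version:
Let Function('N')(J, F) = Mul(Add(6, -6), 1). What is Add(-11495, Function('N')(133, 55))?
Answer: -11495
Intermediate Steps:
Function('N')(J, F) = 0 (Function('N')(J, F) = Mul(0, 1) = 0)
Add(-11495, Function('N')(133, 55)) = Add(-11495, 0) = -11495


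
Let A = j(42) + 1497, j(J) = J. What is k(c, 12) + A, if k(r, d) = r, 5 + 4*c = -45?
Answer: 3053/2 ≈ 1526.5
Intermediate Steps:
c = -25/2 (c = -5/4 + (¼)*(-45) = -5/4 - 45/4 = -25/2 ≈ -12.500)
A = 1539 (A = 42 + 1497 = 1539)
k(c, 12) + A = -25/2 + 1539 = 3053/2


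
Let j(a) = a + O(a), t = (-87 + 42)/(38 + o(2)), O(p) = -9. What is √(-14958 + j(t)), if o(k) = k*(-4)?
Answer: I*√59874/2 ≈ 122.35*I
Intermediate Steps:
o(k) = -4*k
t = -3/2 (t = (-87 + 42)/(38 - 4*2) = -45/(38 - 8) = -45/30 = -45*1/30 = -3/2 ≈ -1.5000)
j(a) = -9 + a (j(a) = a - 9 = -9 + a)
√(-14958 + j(t)) = √(-14958 + (-9 - 3/2)) = √(-14958 - 21/2) = √(-29937/2) = I*√59874/2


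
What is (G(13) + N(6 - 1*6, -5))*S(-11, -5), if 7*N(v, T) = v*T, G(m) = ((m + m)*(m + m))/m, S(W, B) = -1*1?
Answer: -52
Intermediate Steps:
S(W, B) = -1
G(m) = 4*m (G(m) = ((2*m)*(2*m))/m = (4*m²)/m = 4*m)
N(v, T) = T*v/7 (N(v, T) = (v*T)/7 = (T*v)/7 = T*v/7)
(G(13) + N(6 - 1*6, -5))*S(-11, -5) = (4*13 + (⅐)*(-5)*(6 - 1*6))*(-1) = (52 + (⅐)*(-5)*(6 - 6))*(-1) = (52 + (⅐)*(-5)*0)*(-1) = (52 + 0)*(-1) = 52*(-1) = -52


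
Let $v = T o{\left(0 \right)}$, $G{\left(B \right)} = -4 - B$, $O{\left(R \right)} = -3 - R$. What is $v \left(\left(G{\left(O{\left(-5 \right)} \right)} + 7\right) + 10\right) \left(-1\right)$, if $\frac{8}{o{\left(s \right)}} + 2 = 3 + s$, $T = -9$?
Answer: $792$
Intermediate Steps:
$o{\left(s \right)} = \frac{8}{1 + s}$ ($o{\left(s \right)} = \frac{8}{-2 + \left(3 + s\right)} = \frac{8}{1 + s}$)
$v = -72$ ($v = - 9 \frac{8}{1 + 0} = - 9 \cdot \frac{8}{1} = - 9 \cdot 8 \cdot 1 = \left(-9\right) 8 = -72$)
$v \left(\left(G{\left(O{\left(-5 \right)} \right)} + 7\right) + 10\right) \left(-1\right) = - 72 \left(\left(\left(-4 - \left(-3 - -5\right)\right) + 7\right) + 10\right) \left(-1\right) = - 72 \left(\left(\left(-4 - \left(-3 + 5\right)\right) + 7\right) + 10\right) \left(-1\right) = - 72 \left(\left(\left(-4 - 2\right) + 7\right) + 10\right) \left(-1\right) = - 72 \left(\left(-6 + 7\right) + 10\right) \left(-1\right) = - 72 \left(1 + 10\right) \left(-1\right) = - 72 \cdot 11 \left(-1\right) = \left(-72\right) \left(-11\right) = 792$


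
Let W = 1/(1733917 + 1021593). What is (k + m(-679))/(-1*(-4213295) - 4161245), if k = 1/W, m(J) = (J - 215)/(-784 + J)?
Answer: 2015656012/38074575 ≈ 52.940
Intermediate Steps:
W = 1/2755510 ≈ 3.6291e-7
m(J) = (-215 + J)/(-784 + J)
k = 2755510 (k = 1/(1/2755510) = 2755510)
(k + m(-679))/(-1*(-4213295) - 4161245) = (2755510 + (-215 - 679)/(-784 - 679))/(-1*(-4213295) - 4161245) = (2755510 - 894/(-1463))/(4213295 - 4161245) = (2755510 - 1/1463*(-894))/52050 = (2755510 + 894/1463)*(1/52050) = (4031312024/1463)*(1/52050) = 2015656012/38074575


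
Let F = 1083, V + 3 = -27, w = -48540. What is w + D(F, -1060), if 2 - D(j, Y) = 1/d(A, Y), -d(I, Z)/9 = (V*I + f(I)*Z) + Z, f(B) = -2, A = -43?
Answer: -1026578699/21150 ≈ -48538.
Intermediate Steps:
V = -30 (V = -3 - 27 = -30)
d(I, Z) = 9*Z + 270*I (d(I, Z) = -9*((-30*I - 2*Z) + Z) = -9*(-Z - 30*I) = 9*Z + 270*I)
D(j, Y) = 2 - 1/(-11610 + 9*Y) (D(j, Y) = 2 - 1/(9*Y + 270*(-43)) = 2 - 1/(9*Y - 11610) = 2 - 1/(-11610 + 9*Y))
w + D(F, -1060) = -48540 + (23221 - 18*(-1060))/(9*(1290 - 1*(-1060))) = -48540 + (23221 + 19080)/(9*(1290 + 1060)) = -48540 + (⅑)*42301/2350 = -48540 + (⅑)*(1/2350)*42301 = -48540 + 42301/21150 = -1026578699/21150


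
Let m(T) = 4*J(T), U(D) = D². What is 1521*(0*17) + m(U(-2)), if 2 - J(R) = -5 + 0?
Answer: 28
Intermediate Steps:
J(R) = 7 (J(R) = 2 - (-5 + 0) = 2 - 1*(-5) = 2 + 5 = 7)
m(T) = 28 (m(T) = 4*7 = 28)
1521*(0*17) + m(U(-2)) = 1521*(0*17) + 28 = 1521*0 + 28 = 0 + 28 = 28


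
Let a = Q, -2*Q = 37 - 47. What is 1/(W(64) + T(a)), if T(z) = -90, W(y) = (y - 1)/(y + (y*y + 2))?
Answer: -4162/374517 ≈ -0.011113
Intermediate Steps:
Q = 5 (Q = -(37 - 47)/2 = -1/2*(-10) = 5)
a = 5
W(y) = (-1 + y)/(2 + y + y**2) (W(y) = (-1 + y)/(y + (y**2 + 2)) = (-1 + y)/(y + (2 + y**2)) = (-1 + y)/(2 + y + y**2))
1/(W(64) + T(a)) = 1/((-1 + 64)/(2 + 64 + 64**2) - 90) = 1/(63/(2 + 64 + 4096) - 90) = 1/(63/4162 - 90) = 1/(-374517/4162) = -4162/374517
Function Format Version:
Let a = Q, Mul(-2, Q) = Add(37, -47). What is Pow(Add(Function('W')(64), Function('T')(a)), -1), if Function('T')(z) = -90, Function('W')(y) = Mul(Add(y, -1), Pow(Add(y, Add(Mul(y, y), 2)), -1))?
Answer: Rational(-4162, 374517) ≈ -0.011113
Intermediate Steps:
Q = 5 (Q = Mul(Rational(-1, 2), Add(37, -47)) = Mul(Rational(-1, 2), -10) = 5)
a = 5
Function('W')(y) = Mul(Pow(Add(2, y, Pow(y, 2)), -1), Add(-1, y)) (Function('W')(y) = Mul(Add(-1, y), Pow(Add(y, Add(Pow(y, 2), 2)), -1)) = Mul(Add(-1, y), Pow(Add(y, Add(2, Pow(y, 2))), -1)) = Mul(Add(-1, y), Pow(Add(2, y, Pow(y, 2)), -1)) = Mul(Pow(Add(2, y, Pow(y, 2)), -1), Add(-1, y)))
Pow(Add(Function('W')(64), Function('T')(a)), -1) = Pow(Add(Mul(Pow(Add(2, 64, Pow(64, 2)), -1), Add(-1, 64)), -90), -1) = Pow(Add(Mul(Pow(Add(2, 64, 4096), -1), 63), -90), -1) = Pow(Add(Mul(Pow(4162, -1), 63), -90), -1) = Pow(Add(Mul(Rational(1, 4162), 63), -90), -1) = Pow(Add(Rational(63, 4162), -90), -1) = Pow(Rational(-374517, 4162), -1) = Rational(-4162, 374517)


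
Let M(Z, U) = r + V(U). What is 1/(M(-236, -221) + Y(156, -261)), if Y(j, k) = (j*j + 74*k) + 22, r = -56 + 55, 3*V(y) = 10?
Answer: 3/15139 ≈ 0.00019816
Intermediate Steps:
V(y) = 10/3 (V(y) = (⅓)*10 = 10/3)
r = -1
M(Z, U) = 7/3 (M(Z, U) = -1 + 10/3 = 7/3)
Y(j, k) = 22 + j² + 74*k (Y(j, k) = (j² + 74*k) + 22 = 22 + j² + 74*k)
1/(M(-236, -221) + Y(156, -261)) = 1/(7/3 + (22 + 156² + 74*(-261))) = 1/(7/3 + (22 + 24336 - 19314)) = 1/(7/3 + 5044) = 1/(15139/3) = 3/15139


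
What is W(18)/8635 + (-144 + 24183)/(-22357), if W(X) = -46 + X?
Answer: -208202761/193052695 ≈ -1.0785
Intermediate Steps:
W(18)/8635 + (-144 + 24183)/(-22357) = (-46 + 18)/8635 + (-144 + 24183)/(-22357) = -28*1/8635 + 24039*(-1/22357) = -28/8635 - 24039/22357 = -208202761/193052695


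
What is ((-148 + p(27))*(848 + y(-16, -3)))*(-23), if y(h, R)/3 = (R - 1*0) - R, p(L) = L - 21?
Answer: 2769568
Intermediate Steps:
p(L) = -21 + L
y(h, R) = 0 (y(h, R) = 3*((R - 1*0) - R) = 3*((R + 0) - R) = 3*(R - R) = 3*0 = 0)
((-148 + p(27))*(848 + y(-16, -3)))*(-23) = ((-148 + (-21 + 27))*(848 + 0))*(-23) = ((-148 + 6)*848)*(-23) = -142*848*(-23) = -120416*(-23) = 2769568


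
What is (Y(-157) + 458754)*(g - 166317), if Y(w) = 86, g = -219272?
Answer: -176923656760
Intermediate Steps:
(Y(-157) + 458754)*(g - 166317) = (86 + 458754)*(-219272 - 166317) = 458840*(-385589) = -176923656760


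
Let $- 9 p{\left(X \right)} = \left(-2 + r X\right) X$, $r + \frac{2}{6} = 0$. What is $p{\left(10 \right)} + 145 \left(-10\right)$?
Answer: $- \frac{38990}{27} \approx -1444.1$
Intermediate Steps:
$r = - \frac{1}{3}$ ($r = - \frac{1}{3} + 0 = - \frac{1}{3} \approx -0.33333$)
$p{\left(X \right)} = - \frac{X \left(-2 - \frac{X}{3}\right)}{9}$ ($p{\left(X \right)} = - \frac{\left(-2 - \frac{X}{3}\right) X}{9} = - \frac{X \left(-2 - \frac{X}{3}\right)}{9}$)
$p{\left(10 \right)} + 145 \left(-10\right) = \frac{1}{27} \cdot 10 \left(6 + 10\right) + 145 \left(-10\right) = \frac{1}{27} \cdot 10 \cdot 16 - 1450 = \frac{160}{27} - 1450 = - \frac{38990}{27}$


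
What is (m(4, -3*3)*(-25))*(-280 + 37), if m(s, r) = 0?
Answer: 0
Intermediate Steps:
(m(4, -3*3)*(-25))*(-280 + 37) = (0*(-25))*(-280 + 37) = 0*(-243) = 0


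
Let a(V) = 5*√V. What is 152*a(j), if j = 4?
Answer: 1520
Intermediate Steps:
152*a(j) = 152*(5*√4) = 152*(5*2) = 152*10 = 1520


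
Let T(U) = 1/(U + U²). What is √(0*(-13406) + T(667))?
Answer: √111389/222778 ≈ 0.0014981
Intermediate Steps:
√(0*(-13406) + T(667)) = √(0*(-13406) + 1/(667*(1 + 667))) = √(0 + (1/667)/668) = √(0 + (1/667)*(1/668)) = √(0 + 1/445556) = √(1/445556) = √111389/222778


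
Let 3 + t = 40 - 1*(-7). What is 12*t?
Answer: 528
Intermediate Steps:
t = 44 (t = -3 + (40 - 1*(-7)) = -3 + (40 + 7) = -3 + 47 = 44)
12*t = 12*44 = 528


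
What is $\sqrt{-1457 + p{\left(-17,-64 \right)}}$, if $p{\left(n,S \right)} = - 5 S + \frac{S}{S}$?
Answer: $4 i \sqrt{71} \approx 33.705 i$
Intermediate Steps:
$p{\left(n,S \right)} = 1 - 5 S$ ($p{\left(n,S \right)} = - 5 S + 1 = 1 - 5 S$)
$\sqrt{-1457 + p{\left(-17,-64 \right)}} = \sqrt{-1457 + \left(1 - -320\right)} = \sqrt{-1457 + \left(1 + 320\right)} = \sqrt{-1457 + 321} = \sqrt{-1136} = 4 i \sqrt{71}$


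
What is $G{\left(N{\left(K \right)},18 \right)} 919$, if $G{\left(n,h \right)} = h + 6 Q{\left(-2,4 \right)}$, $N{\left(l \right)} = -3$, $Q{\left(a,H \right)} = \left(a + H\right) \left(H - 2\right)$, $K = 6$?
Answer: $38598$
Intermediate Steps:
$Q{\left(a,H \right)} = \left(-2 + H\right) \left(H + a\right)$ ($Q{\left(a,H \right)} = \left(H + a\right) \left(-2 + H\right) = \left(-2 + H\right) \left(H + a\right)$)
$G{\left(n,h \right)} = 24 + h$ ($G{\left(n,h \right)} = h + 6 \left(4^{2} - 8 - -4 + 4 \left(-2\right)\right) = h + 6 \left(16 - 8 + 4 - 8\right) = h + 6 \cdot 4 = h + 24 = 24 + h$)
$G{\left(N{\left(K \right)},18 \right)} 919 = \left(24 + 18\right) 919 = 42 \cdot 919 = 38598$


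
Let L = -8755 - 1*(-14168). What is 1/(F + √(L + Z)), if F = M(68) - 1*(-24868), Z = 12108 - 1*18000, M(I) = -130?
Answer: 24738/611969123 - I*√479/611969123 ≈ 4.0424e-5 - 3.5763e-8*I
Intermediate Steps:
L = 5413 (L = -8755 + 14168 = 5413)
Z = -5892 (Z = 12108 - 18000 = -5892)
F = 24738 (F = -130 - 1*(-24868) = -130 + 24868 = 24738)
1/(F + √(L + Z)) = 1/(24738 + √(5413 - 5892)) = 1/(24738 + √(-479)) = 1/(24738 + I*√479)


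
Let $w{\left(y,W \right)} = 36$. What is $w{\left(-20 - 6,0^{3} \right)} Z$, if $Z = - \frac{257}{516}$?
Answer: $- \frac{771}{43} \approx -17.93$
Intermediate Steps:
$Z = - \frac{257}{516}$ ($Z = \left(-257\right) \frac{1}{516} = - \frac{257}{516} \approx -0.49806$)
$w{\left(-20 - 6,0^{3} \right)} Z = 36 \left(- \frac{257}{516}\right) = - \frac{771}{43}$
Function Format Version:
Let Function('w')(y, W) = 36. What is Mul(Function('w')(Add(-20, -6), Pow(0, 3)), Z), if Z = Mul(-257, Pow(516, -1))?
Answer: Rational(-771, 43) ≈ -17.930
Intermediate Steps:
Z = Rational(-257, 516) (Z = Mul(-257, Rational(1, 516)) = Rational(-257, 516) ≈ -0.49806)
Mul(Function('w')(Add(-20, -6), Pow(0, 3)), Z) = Mul(36, Rational(-257, 516)) = Rational(-771, 43)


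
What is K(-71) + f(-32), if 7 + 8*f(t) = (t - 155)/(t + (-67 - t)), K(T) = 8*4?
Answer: 8435/268 ≈ 31.474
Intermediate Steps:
K(T) = 32
f(t) = -157/268 - t/536 (f(t) = -7/8 + ((t - 155)/(t + (-67 - t)))/8 = -7/8 + ((-155 + t)/(-67))/8 = -7/8 + ((-155 + t)*(-1/67))/8 = -7/8 + (155/67 - t/67)/8 = -7/8 + (155/536 - t/536) = -157/268 - t/536)
K(-71) + f(-32) = 32 + (-157/268 - 1/536*(-32)) = 32 + (-157/268 + 4/67) = 32 - 141/268 = 8435/268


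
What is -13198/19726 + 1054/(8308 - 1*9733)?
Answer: -19799177/14054775 ≈ -1.4087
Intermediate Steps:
-13198/19726 + 1054/(8308 - 1*9733) = -13198*1/19726 + 1054/(8308 - 9733) = -6599/9863 + 1054/(-1425) = -6599/9863 + 1054*(-1/1425) = -6599/9863 - 1054/1425 = -19799177/14054775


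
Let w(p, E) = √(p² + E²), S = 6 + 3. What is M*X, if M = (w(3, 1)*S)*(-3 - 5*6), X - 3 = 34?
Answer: -10989*√10 ≈ -34750.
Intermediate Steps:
X = 37 (X = 3 + 34 = 37)
S = 9
w(p, E) = √(E² + p²)
M = -297*√10 (M = (√(1² + 3²)*9)*(-3 - 5*6) = (√(1 + 9)*9)*(-3 - 30) = (√10*9)*(-33) = (9*√10)*(-33) = -297*√10 ≈ -939.20)
M*X = -297*√10*37 = -10989*√10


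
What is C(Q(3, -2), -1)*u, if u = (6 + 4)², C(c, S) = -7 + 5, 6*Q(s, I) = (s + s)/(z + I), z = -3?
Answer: -200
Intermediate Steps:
Q(s, I) = s/(3*(-3 + I)) (Q(s, I) = ((s + s)/(-3 + I))/6 = ((2*s)/(-3 + I))/6 = (2*s/(-3 + I))/6 = s/(3*(-3 + I)))
C(c, S) = -2
u = 100 (u = 10² = 100)
C(Q(3, -2), -1)*u = -2*100 = -200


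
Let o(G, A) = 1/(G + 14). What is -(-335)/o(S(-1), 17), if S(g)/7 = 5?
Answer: 16415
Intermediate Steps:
S(g) = 35 (S(g) = 7*5 = 35)
o(G, A) = 1/(14 + G)
-(-335)/o(S(-1), 17) = -(-335)/(1/(14 + 35)) = -(-335)/(1/49) = -(-335)/1/49 = -(-335)*49 = -1*(-16415) = 16415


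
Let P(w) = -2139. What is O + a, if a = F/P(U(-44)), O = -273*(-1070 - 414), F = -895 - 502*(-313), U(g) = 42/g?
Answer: 288807039/713 ≈ 4.0506e+5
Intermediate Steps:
F = 156231 (F = -895 + 157126 = 156231)
O = 405132 (O = -273*(-1484) = 405132)
a = -52077/713 (a = 156231/(-2139) = 156231*(-1/2139) = -52077/713 ≈ -73.039)
O + a = 405132 - 52077/713 = 288807039/713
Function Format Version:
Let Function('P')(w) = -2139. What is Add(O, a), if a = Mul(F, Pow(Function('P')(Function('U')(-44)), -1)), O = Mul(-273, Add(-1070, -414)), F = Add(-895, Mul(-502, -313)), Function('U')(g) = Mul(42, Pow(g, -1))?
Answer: Rational(288807039, 713) ≈ 4.0506e+5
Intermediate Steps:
F = 156231 (F = Add(-895, 157126) = 156231)
O = 405132 (O = Mul(-273, -1484) = 405132)
a = Rational(-52077, 713) (a = Mul(156231, Pow(-2139, -1)) = Mul(156231, Rational(-1, 2139)) = Rational(-52077, 713) ≈ -73.039)
Add(O, a) = Add(405132, Rational(-52077, 713)) = Rational(288807039, 713)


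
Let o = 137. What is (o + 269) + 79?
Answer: 485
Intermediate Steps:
(o + 269) + 79 = (137 + 269) + 79 = 406 + 79 = 485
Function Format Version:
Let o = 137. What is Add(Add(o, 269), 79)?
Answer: 485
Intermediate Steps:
Add(Add(o, 269), 79) = Add(Add(137, 269), 79) = Add(406, 79) = 485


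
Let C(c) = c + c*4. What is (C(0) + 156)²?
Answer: 24336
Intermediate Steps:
C(c) = 5*c (C(c) = c + 4*c = 5*c)
(C(0) + 156)² = (5*0 + 156)² = (0 + 156)² = 156² = 24336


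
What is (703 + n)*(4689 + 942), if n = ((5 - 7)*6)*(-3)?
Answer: 4161309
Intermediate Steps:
n = 36 (n = -2*6*(-3) = -12*(-3) = 36)
(703 + n)*(4689 + 942) = (703 + 36)*(4689 + 942) = 739*5631 = 4161309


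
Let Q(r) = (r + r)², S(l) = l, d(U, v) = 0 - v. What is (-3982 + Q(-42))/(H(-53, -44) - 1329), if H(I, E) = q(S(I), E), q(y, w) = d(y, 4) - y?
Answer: -1537/640 ≈ -2.4016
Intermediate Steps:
d(U, v) = -v
q(y, w) = -4 - y (q(y, w) = -1*4 - y = -4 - y)
H(I, E) = -4 - I
Q(r) = 4*r² (Q(r) = (2*r)² = 4*r²)
(-3982 + Q(-42))/(H(-53, -44) - 1329) = (-3982 + 4*(-42)²)/((-4 - 1*(-53)) - 1329) = (-3982 + 4*1764)/((-4 + 53) - 1329) = (-3982 + 7056)/(49 - 1329) = 3074/(-1280) = 3074*(-1/1280) = -1537/640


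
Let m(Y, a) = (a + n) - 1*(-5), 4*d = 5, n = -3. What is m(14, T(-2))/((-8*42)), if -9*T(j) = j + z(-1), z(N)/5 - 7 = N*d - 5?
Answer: -65/12096 ≈ -0.0053737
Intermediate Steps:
d = 5/4 (d = (1/4)*5 = 5/4 ≈ 1.2500)
z(N) = 10 + 25*N/4 (z(N) = 35 + 5*(N*(5/4) - 5) = 35 + 5*(5*N/4 - 5) = 35 + 5*(-5 + 5*N/4) = 35 + (-25 + 25*N/4) = 10 + 25*N/4)
T(j) = -5/12 - j/9 (T(j) = -(j + (10 + (25/4)*(-1)))/9 = -(j + (10 - 25/4))/9 = -(j + 15/4)/9 = -(15/4 + j)/9 = -5/12 - j/9)
m(Y, a) = 2 + a (m(Y, a) = (a - 3) - 1*(-5) = (-3 + a) + 5 = 2 + a)
m(14, T(-2))/((-8*42)) = (2 + (-5/12 - 1/9*(-2)))/((-8*42)) = (2 + (-5/12 + 2/9))/(-336) = (2 - 7/36)*(-1/336) = (65/36)*(-1/336) = -65/12096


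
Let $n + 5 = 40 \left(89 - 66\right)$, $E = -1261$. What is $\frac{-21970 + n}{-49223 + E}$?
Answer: $\frac{21055}{50484} \approx 0.41706$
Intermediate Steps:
$n = 915$ ($n = -5 + 40 \left(89 - 66\right) = -5 + 40 \cdot 23 = -5 + 920 = 915$)
$\frac{-21970 + n}{-49223 + E} = \frac{-21970 + 915}{-49223 - 1261} = - \frac{21055}{-50484} = \left(-21055\right) \left(- \frac{1}{50484}\right) = \frac{21055}{50484}$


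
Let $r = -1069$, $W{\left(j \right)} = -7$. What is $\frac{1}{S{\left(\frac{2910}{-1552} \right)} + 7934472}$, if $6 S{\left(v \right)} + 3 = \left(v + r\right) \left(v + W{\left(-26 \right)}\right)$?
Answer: $\frac{384}{3047445313} \approx 1.2601 \cdot 10^{-7}$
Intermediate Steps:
$S{\left(v \right)} = - \frac{1}{2} + \frac{\left(-1069 + v\right) \left(-7 + v\right)}{6}$ ($S{\left(v \right)} = - \frac{1}{2} + \frac{\left(v - 1069\right) \left(v - 7\right)}{6} = - \frac{1}{2} + \frac{\left(-1069 + v\right) \left(-7 + v\right)}{6}$)
$\frac{1}{S{\left(\frac{2910}{-1552} \right)} + 7934472} = \frac{1}{\left(\frac{3740}{3} - \frac{538 \frac{2910}{-1552}}{3} + \frac{\left(\frac{2910}{-1552}\right)^{2}}{6}\right) + 7934472} = \frac{1}{\left(\frac{3740}{3} - \frac{538 \cdot 2910 \left(- \frac{1}{1552}\right)}{3} + \frac{\left(2910 \left(- \frac{1}{1552}\right)\right)^{2}}{6}\right) + 7934472} = \frac{1}{\left(\frac{3740}{3} - - \frac{1345}{4} + \frac{\left(- \frac{15}{8}\right)^{2}}{6}\right) + 7934472} = \frac{1}{\left(\frac{3740}{3} + \frac{1345}{4} + \frac{1}{6} \cdot \frac{225}{64}\right) + 7934472} = \frac{1}{\left(\frac{3740}{3} + \frac{1345}{4} + \frac{75}{128}\right) + 7934472} = \frac{1}{\frac{608065}{384} + 7934472} = \frac{1}{\frac{3047445313}{384}} = \frac{384}{3047445313}$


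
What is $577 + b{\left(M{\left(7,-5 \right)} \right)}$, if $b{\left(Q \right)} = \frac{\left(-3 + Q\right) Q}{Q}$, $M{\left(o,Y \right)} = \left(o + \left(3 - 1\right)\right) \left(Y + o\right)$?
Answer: $592$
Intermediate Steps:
$M{\left(o,Y \right)} = \left(2 + o\right) \left(Y + o\right)$ ($M{\left(o,Y \right)} = \left(o + 2\right) \left(Y + o\right) = \left(2 + o\right) \left(Y + o\right)$)
$b{\left(Q \right)} = -3 + Q$ ($b{\left(Q \right)} = \frac{Q \left(-3 + Q\right)}{Q} = -3 + Q$)
$577 + b{\left(M{\left(7,-5 \right)} \right)} = 577 + \left(-3 + \left(7^{2} + 2 \left(-5\right) + 2 \cdot 7 - 35\right)\right) = 577 + \left(-3 + \left(49 - 10 + 14 - 35\right)\right) = 577 + \left(-3 + 18\right) = 577 + 15 = 592$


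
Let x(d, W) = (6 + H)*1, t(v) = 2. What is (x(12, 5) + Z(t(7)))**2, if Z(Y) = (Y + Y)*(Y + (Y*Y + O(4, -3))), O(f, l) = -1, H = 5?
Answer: 961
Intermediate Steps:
x(d, W) = 11 (x(d, W) = (6 + 5)*1 = 11*1 = 11)
Z(Y) = 2*Y*(-1 + Y + Y**2) (Z(Y) = (Y + Y)*(Y + (Y*Y - 1)) = (2*Y)*(Y + (Y**2 - 1)) = (2*Y)*(Y + (-1 + Y**2)) = (2*Y)*(-1 + Y + Y**2) = 2*Y*(-1 + Y + Y**2))
(x(12, 5) + Z(t(7)))**2 = (11 + 2*2*(-1 + 2 + 2**2))**2 = (11 + 2*2*(-1 + 2 + 4))**2 = (11 + 2*2*5)**2 = (11 + 20)**2 = 31**2 = 961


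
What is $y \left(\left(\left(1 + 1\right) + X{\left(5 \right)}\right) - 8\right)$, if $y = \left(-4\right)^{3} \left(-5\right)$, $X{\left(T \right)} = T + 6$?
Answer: $1600$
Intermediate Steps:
$X{\left(T \right)} = 6 + T$
$y = 320$ ($y = \left(-64\right) \left(-5\right) = 320$)
$y \left(\left(\left(1 + 1\right) + X{\left(5 \right)}\right) - 8\right) = 320 \left(\left(\left(1 + 1\right) + \left(6 + 5\right)\right) - 8\right) = 320 \left(\left(2 + 11\right) - 8\right) = 320 \left(13 - 8\right) = 320 \cdot 5 = 1600$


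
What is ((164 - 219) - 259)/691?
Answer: -314/691 ≈ -0.45441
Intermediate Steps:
((164 - 219) - 259)/691 = (-55 - 259)*(1/691) = -314*1/691 = -314/691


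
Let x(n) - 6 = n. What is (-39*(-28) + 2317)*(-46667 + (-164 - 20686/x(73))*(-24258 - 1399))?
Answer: 2929919938309/79 ≈ 3.7088e+10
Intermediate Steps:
x(n) = 6 + n
(-39*(-28) + 2317)*(-46667 + (-164 - 20686/x(73))*(-24258 - 1399)) = (-39*(-28) + 2317)*(-46667 + (-164 - 20686/(6 + 73))*(-24258 - 1399)) = (1092 + 2317)*(-46667 + (-164 - 20686/79)*(-25657)) = 3409*(-46667 + (-164 - 20686*1/79)*(-25657)) = 3409*(-46667 + (-164 - 20686/79)*(-25657)) = 3409*(-46667 - 33642/79*(-25657)) = 3409*(-46667 + 863152794/79) = 3409*(859466101/79) = 2929919938309/79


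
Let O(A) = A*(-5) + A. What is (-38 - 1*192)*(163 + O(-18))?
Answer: -54050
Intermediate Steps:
O(A) = -4*A (O(A) = -5*A + A = -4*A)
(-38 - 1*192)*(163 + O(-18)) = (-38 - 1*192)*(163 - 4*(-18)) = (-38 - 192)*(163 + 72) = -230*235 = -54050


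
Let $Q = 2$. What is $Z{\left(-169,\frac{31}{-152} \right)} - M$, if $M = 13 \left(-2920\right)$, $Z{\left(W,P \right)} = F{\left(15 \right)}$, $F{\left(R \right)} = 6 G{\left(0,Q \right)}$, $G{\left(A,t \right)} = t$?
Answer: $37972$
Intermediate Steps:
$F{\left(R \right)} = 12$ ($F{\left(R \right)} = 6 \cdot 2 = 12$)
$Z{\left(W,P \right)} = 12$
$M = -37960$
$Z{\left(-169,\frac{31}{-152} \right)} - M = 12 - -37960 = 12 + 37960 = 37972$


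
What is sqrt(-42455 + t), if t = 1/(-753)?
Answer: 2*I*sqrt(6018091962)/753 ≈ 206.05*I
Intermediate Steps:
t = -1/753 ≈ -0.0013280
sqrt(-42455 + t) = sqrt(-42455 - 1/753) = sqrt(-31968616/753) = 2*I*sqrt(6018091962)/753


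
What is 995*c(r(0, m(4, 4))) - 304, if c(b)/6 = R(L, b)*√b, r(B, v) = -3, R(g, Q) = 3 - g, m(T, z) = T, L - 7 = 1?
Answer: -304 - 29850*I*√3 ≈ -304.0 - 51702.0*I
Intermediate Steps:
L = 8 (L = 7 + 1 = 8)
c(b) = -30*√b (c(b) = 6*((3 - 1*8)*√b) = 6*((3 - 8)*√b) = 6*(-5*√b) = -30*√b)
995*c(r(0, m(4, 4))) - 304 = 995*(-30*I*√3) - 304 = -29850*I*√3 - 304 = -304 - 29850*I*√3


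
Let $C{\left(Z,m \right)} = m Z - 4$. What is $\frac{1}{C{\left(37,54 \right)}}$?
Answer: $\frac{1}{1994} \approx 0.0005015$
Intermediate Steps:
$C{\left(Z,m \right)} = -4 + Z m$ ($C{\left(Z,m \right)} = Z m - 4 = -4 + Z m$)
$\frac{1}{C{\left(37,54 \right)}} = \frac{1}{-4 + 37 \cdot 54} = \frac{1}{-4 + 1998} = \frac{1}{1994}$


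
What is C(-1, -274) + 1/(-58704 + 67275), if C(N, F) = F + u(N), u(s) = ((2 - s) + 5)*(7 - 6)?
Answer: -2279885/8571 ≈ -266.00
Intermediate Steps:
u(s) = 7 - s (u(s) = (7 - s)*1 = 7 - s)
C(N, F) = 7 + F - N (C(N, F) = F + (7 - N) = 7 + F - N)
C(-1, -274) + 1/(-58704 + 67275) = (7 - 274 - 1*(-1)) + 1/(-58704 + 67275) = (7 - 274 + 1) + 1/8571 = -266 + 1/8571 = -2279885/8571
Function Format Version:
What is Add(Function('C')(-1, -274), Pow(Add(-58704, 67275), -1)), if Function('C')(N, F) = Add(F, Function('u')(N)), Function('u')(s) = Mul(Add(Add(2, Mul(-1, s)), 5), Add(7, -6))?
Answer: Rational(-2279885, 8571) ≈ -266.00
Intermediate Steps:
Function('u')(s) = Add(7, Mul(-1, s)) (Function('u')(s) = Mul(Add(7, Mul(-1, s)), 1) = Add(7, Mul(-1, s)))
Function('C')(N, F) = Add(7, F, Mul(-1, N)) (Function('C')(N, F) = Add(F, Add(7, Mul(-1, N))) = Add(7, F, Mul(-1, N)))
Add(Function('C')(-1, -274), Pow(Add(-58704, 67275), -1)) = Add(Add(7, -274, Mul(-1, -1)), Pow(Add(-58704, 67275), -1)) = Add(Add(7, -274, 1), Pow(8571, -1)) = Add(-266, Rational(1, 8571)) = Rational(-2279885, 8571)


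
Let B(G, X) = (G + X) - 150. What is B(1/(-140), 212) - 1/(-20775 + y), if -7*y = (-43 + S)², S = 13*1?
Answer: 253991131/4097100 ≈ 61.993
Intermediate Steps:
S = 13
B(G, X) = -150 + G + X
y = -900/7 (y = -(-43 + 13)²/7 = -⅐*(-30)² = -⅐*900 = -900/7 ≈ -128.57)
B(1/(-140), 212) - 1/(-20775 + y) = (-150 + 1/(-140) + 212) - 1/(-20775 - 900/7) = (-150 - 1/140 + 212) - 1/(-146325/7) = 8679/140 - 1*(-7/146325) = 8679/140 + 7/146325 = 253991131/4097100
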